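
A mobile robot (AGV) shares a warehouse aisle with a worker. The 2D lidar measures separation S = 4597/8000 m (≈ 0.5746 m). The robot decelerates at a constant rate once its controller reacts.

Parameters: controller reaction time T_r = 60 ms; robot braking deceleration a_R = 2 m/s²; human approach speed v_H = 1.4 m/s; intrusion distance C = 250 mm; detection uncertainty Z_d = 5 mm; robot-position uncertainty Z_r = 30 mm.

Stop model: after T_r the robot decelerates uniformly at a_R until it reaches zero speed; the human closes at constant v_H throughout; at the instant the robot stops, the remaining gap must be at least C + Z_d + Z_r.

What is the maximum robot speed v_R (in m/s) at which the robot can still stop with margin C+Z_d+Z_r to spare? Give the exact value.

v_R_max = 1/4 m/s = 0.2500 m/s

quadratic (1/4)·v² + (19/25)·v + (-329/1600) = 0
  disc = (19/25)² − 4·(1/4)·(-329/1600) = 31329/40000 ; √disc = 177/200
  v_R = (−(19/25) + 177/200) / (2·(1/4)) = 1/4 m/s
check:
T_s = v_R/a_R = (1/4)/2 = 0.1250 s
robot in T_r: 0.2500·0.0600 = 0.0150 m
braking distance = 0.2500²/(2·2.0000) = 0.0156 m
human closes 1.4000·0.1850 = 0.2590 m
margins: 0.2500+0.0050+0.0300 = 0.2850 m
sum ≈ 0.0150+0.0156+0.2590+0.2850 ≈ 0.5746 m = S ✓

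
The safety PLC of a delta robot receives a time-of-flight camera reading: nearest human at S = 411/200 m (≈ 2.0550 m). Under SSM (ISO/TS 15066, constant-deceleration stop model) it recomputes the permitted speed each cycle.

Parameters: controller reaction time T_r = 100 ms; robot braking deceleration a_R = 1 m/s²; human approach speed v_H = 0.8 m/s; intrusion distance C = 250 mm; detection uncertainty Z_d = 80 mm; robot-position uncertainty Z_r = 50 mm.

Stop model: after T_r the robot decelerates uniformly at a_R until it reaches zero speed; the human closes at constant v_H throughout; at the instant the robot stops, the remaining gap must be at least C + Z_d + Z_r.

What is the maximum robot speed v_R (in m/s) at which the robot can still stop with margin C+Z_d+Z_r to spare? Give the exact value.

v_R_max = 11/10 m/s = 1.1000 m/s

quadratic (1/2)·v² + (9/10)·v + (-319/200) = 0
  disc = (9/10)² − 4·(1/2)·(-319/200) = 4 ; √disc = 2
  v_R = (−(9/10) + 2) / (2·(1/2)) = 11/10 m/s
check:
T_s = v_R/a_R = (11/10)/1 = 1.1000 s
robot in T_r: 1.1000·0.1000 = 0.1100 m
robot under decel: 1.1000²/(2·1.0000) = 0.6050 m
person approaches 0.8000·(0.1000+1.1000) = 0.9600 m
C+Z_d+Z_r = 0.2500+0.0800+0.0500 = 0.3800 m
sum ≈ 0.1100+0.6050+0.9600+0.3800 ≈ 2.0550 m = S ✓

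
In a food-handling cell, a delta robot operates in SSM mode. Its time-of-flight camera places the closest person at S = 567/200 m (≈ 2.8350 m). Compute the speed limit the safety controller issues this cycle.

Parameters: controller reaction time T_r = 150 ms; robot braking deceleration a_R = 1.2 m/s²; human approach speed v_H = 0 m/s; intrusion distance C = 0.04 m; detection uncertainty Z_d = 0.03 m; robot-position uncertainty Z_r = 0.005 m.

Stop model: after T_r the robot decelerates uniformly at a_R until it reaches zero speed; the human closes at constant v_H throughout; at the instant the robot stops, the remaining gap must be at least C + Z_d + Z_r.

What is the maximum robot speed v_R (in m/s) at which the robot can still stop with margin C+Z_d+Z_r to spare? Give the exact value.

at the boundary: (5/12)·v² + (3/20)·v + (-69/25) = 0
  disc = (3/20)² − 4·(5/12)·(-69/25) = 1849/400 ; √disc = 43/20
  v_R = (−(3/20) + 43/20) / (2·(5/12)) = 12/5 m/s
check:
stop time T_s = (12/5)/(6/5) = 2.0000 s
robot in T_r: 2.4000·0.1500 = 0.3600 m
robot under decel: 2.4000²/(2·1.2000) = 2.4000 m
human over T_r+T_s: 0.0000·(0.1500+2.0000) = 0.0000 m
C+Z_d+Z_r = 0.0400+0.0300+0.0050 = 0.0750 m
sum ≈ 0.3600+2.4000+0.0000+0.0750 ≈ 2.8350 m = S ✓

v_R_max = 12/5 m/s = 2.4000 m/s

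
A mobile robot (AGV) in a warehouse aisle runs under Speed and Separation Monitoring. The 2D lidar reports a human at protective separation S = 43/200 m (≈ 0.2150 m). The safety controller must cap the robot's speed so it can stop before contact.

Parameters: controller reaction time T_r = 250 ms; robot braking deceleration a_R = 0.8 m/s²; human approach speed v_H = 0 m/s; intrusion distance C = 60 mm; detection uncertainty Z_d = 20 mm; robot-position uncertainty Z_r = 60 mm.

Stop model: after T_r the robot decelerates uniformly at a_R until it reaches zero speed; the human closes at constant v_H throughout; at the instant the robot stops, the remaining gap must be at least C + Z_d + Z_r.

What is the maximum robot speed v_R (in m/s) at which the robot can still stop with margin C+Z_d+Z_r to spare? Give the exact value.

at the boundary: (5/8)·v² + (1/4)·v + (-3/40) = 0
  disc = (1/4)² − 4·(5/8)·(-3/40) = 1/4 ; √disc = 1/2
  v_R = (−(1/4) + 1/2) / (2·(5/8)) = 1/5 m/s
check:
T_s = v_R/a_R = (1/5)/(4/5) = 0.2500 s
robot in T_r: 0.2000·0.2500 = 0.0500 m
robot covers 0.2000·0.2500 − ½·0.8000·0.2500² = 0.0250 m while stopping
person approaches 0.0000·(0.2500+0.2500) = 0.0000 m
residual clearance needed = 0.0600+0.0200+0.0600 = 0.1400 m
sum ≈ 0.0500+0.0250+0.0000+0.1400 ≈ 0.2150 m = S ✓

v_R_max = 1/5 m/s = 0.2000 m/s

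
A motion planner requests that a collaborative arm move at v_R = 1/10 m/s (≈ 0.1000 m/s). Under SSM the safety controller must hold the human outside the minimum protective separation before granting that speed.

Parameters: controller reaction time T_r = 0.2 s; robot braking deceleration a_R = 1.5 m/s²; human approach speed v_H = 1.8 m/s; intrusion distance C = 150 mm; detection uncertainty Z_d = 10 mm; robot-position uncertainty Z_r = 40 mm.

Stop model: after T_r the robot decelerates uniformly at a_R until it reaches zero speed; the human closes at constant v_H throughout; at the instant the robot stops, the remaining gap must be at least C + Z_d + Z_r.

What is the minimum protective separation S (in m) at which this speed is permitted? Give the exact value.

T_s = v_R/a_R = (1/10)/(3/2) = 0.0667 s
robot covers v_R·T_r = 0.1000·0.2000 = 0.0200 m before braking
robot covers 0.1000·0.0667 − ½·1.5000·0.0667² = 0.0033 m while stopping
human closes 1.8000·0.2667 = 0.4800 m
C+Z_d+Z_r = 0.1500+0.0100+0.0400 = 0.2000 m
S_min ≈ 0.0200+0.0033+0.4800+0.2000  ⇒  S_min = 211/300 m

S_min = 211/300 m = 0.7033 m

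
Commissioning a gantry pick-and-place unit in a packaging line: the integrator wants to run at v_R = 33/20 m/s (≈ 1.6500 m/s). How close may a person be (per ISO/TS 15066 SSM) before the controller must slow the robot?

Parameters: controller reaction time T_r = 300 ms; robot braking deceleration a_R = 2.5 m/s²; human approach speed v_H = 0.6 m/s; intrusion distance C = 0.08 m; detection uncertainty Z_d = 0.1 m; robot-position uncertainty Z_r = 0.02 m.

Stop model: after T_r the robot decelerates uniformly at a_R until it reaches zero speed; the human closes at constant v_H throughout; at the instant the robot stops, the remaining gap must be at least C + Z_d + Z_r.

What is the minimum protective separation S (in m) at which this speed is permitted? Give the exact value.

S_min = 3631/2000 m = 1.8155 m

braking lasts T_s = (33/20)/(5/2) = 0.6600 s
robot covers v_R·T_r = 1.6500·0.3000 = 0.4950 m before braking
robot covers 1.6500·0.6600 − ½·2.5000·0.6600² = 0.5445 m while stopping
human closes 0.6000·0.9600 = 0.5760 m
C+Z_d+Z_r = 0.0800+0.1000+0.0200 = 0.2000 m
S_min ≈ 0.4950+0.5445+0.5760+0.2000  ⇒  S_min = 3631/2000 m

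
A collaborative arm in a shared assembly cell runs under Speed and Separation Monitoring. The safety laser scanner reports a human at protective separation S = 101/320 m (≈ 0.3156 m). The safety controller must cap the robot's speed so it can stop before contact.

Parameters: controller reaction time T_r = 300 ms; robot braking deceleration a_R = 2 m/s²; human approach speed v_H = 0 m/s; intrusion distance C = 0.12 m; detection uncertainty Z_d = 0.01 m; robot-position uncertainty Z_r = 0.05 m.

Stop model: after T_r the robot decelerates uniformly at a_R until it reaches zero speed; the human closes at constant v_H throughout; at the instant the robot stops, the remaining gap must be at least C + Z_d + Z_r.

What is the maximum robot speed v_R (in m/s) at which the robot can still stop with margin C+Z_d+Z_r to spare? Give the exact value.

v_R_max = 7/20 m/s = 0.3500 m/s

quadratic (1/4)·v² + (3/10)·v + (-217/1600) = 0
  disc = (3/10)² − 4·(1/4)·(-217/1600) = 361/1600 ; √disc = 19/40
  v_R = (−(3/10) + 19/40) / (2·(1/4)) = 7/20 m/s
check:
stop time T_s = (7/20)/2 = 0.1750 s
robot covers v_R·T_r = 0.3500·0.3000 = 0.1050 m before braking
robot under decel: 0.3500²/(2·2.0000) = 0.0306 m
human closes 0.0000·0.4750 = 0.0000 m
margins: 0.1200+0.0100+0.0500 = 0.1800 m
sum ≈ 0.1050+0.0306+0.0000+0.1800 ≈ 0.3156 m = S ✓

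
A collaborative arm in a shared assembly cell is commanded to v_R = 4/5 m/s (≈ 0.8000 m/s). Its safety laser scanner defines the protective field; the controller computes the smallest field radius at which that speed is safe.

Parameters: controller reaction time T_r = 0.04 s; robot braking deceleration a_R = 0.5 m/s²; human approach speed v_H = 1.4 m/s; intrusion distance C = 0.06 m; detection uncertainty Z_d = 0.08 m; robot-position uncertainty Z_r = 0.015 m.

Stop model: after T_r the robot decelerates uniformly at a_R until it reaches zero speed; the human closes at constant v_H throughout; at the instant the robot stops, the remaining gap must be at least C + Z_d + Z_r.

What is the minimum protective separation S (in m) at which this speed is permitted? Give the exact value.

braking lasts T_s = (4/5)/(1/2) = 1.6000 s
robot covers v_R·T_r = 0.8000·0.0400 = 0.0320 m before braking
robot under decel: 0.8000²/(2·0.5000) = 0.6400 m
human closes 1.4000·1.6400 = 2.2960 m
C+Z_d+Z_r = 0.0600+0.0800+0.0150 = 0.1550 m
S_min ≈ 0.0320+0.6400+2.2960+0.1550  ⇒  S_min = 3123/1000 m

S_min = 3123/1000 m = 3.1230 m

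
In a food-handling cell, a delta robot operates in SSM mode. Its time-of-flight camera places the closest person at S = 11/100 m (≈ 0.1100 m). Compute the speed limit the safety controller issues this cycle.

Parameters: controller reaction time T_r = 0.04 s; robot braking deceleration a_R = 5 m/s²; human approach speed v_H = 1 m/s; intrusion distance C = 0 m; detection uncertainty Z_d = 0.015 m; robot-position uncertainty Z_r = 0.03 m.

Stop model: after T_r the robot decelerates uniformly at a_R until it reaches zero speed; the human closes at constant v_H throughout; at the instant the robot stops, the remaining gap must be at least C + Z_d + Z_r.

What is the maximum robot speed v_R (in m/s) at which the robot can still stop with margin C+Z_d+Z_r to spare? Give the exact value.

v_R_max = 1/10 m/s = 0.1000 m/s

collect terms ⇒ (1/10)·v_R² + (6/25)·v_R + (-1/40) = 0
  disc = (6/25)² − 4·(1/10)·(-1/40) = 169/2500 ; √disc = 13/50
  v_R = (−(6/25) + 13/50) / (2·(1/10)) = 1/10 m/s
check:
braking lasts T_s = (1/10)/5 = 0.0200 s
reaction-phase robot travel = 0.1000·0.0400 = 0.0040 m
robot under decel: 0.1000²/(2·5.0000) = 0.0010 m
person approaches 1.0000·(0.0400+0.0200) = 0.0600 m
residual clearance needed = 0.0000+0.0150+0.0300 = 0.0450 m
sum ≈ 0.0040+0.0010+0.0600+0.0450 ≈ 0.1100 m = S ✓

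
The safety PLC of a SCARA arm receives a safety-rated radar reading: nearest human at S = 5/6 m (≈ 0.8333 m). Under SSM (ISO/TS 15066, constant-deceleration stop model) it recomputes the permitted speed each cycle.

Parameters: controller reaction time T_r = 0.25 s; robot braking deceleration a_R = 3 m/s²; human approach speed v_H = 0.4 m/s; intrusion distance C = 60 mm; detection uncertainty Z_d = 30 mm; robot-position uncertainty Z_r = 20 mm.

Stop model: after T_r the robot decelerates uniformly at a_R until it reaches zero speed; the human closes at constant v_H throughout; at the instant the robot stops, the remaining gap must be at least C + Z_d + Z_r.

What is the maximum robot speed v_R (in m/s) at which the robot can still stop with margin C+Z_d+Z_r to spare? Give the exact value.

v_R_max = 11/10 m/s = 1.1000 m/s

collect terms ⇒ (1/6)·v_R² + (23/60)·v_R + (-187/300) = 0
  disc = (23/60)² − 4·(1/6)·(-187/300) = 9/16 ; √disc = 3/4
  v_R = (−(23/60) + 3/4) / (2·(1/6)) = 11/10 m/s
check:
braking lasts T_s = (11/10)/3 = 0.3667 s
reaction-phase robot travel = 1.1000·0.2500 = 0.2750 m
robot under decel: 1.1000²/(2·3.0000) = 0.2017 m
human closes 0.4000·0.6167 = 0.2467 m
residual clearance needed = 0.0600+0.0300+0.0200 = 0.1100 m
sum ≈ 0.2750+0.2017+0.2467+0.1100 ≈ 0.8333 m = S ✓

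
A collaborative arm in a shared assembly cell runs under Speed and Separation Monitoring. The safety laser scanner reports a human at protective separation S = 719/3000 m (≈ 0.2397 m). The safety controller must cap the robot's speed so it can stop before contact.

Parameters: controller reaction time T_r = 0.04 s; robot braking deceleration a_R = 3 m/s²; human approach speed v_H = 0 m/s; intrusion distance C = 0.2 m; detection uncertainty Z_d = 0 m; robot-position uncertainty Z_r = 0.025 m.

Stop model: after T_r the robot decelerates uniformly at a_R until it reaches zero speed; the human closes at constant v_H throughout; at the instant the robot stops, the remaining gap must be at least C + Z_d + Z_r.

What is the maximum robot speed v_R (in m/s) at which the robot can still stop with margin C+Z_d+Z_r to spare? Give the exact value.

v_R_max = 1/5 m/s = 0.2000 m/s

quadratic (1/6)·v² + (1/25)·v + (-11/750) = 0
  disc = (1/25)² − 4·(1/6)·(-11/750) = 64/5625 ; √disc = 8/75
  v_R = (−(1/25) + 8/75) / (2·(1/6)) = 1/5 m/s
check:
T_s = v_R/a_R = (1/5)/3 = 0.0667 s
reaction-phase robot travel = 0.2000·0.0400 = 0.0080 m
braking distance = 0.2000²/(2·3.0000) = 0.0067 m
person approaches 0.0000·(0.0400+0.0667) = 0.0000 m
C+Z_d+Z_r = 0.2000+0.0000+0.0250 = 0.2250 m
sum ≈ 0.0080+0.0067+0.0000+0.2250 ≈ 0.2397 m = S ✓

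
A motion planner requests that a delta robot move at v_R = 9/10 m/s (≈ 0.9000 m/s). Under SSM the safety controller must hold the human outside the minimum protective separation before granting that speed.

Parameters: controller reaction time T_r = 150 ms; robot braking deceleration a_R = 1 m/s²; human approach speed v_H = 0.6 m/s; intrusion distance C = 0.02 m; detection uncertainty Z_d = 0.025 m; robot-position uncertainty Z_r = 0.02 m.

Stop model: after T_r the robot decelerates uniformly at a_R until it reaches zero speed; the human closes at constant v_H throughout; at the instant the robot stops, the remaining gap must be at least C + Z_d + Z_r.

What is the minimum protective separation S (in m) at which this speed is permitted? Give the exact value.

S_min = 247/200 m = 1.2350 m

T_s = v_R/a_R = (9/10)/1 = 0.9000 s
robot in T_r: 0.9000·0.1500 = 0.1350 m
robot under decel: 0.9000²/(2·1.0000) = 0.4050 m
human closes 0.6000·1.0500 = 0.6300 m
residual clearance needed = 0.0200+0.0250+0.0200 = 0.0650 m
S_min ≈ 0.1350+0.4050+0.6300+0.0650  ⇒  S_min = 247/200 m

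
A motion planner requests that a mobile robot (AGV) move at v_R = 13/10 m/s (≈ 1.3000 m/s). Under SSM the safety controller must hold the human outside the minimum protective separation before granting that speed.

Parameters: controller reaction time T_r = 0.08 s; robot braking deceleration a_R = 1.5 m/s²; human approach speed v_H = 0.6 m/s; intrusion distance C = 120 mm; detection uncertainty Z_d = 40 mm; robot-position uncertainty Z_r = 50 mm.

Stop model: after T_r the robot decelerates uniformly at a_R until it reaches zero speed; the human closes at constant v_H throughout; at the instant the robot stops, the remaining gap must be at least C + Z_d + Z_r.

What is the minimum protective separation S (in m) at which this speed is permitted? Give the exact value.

stop time T_s = (13/10)/(3/2) = 0.8667 s
reaction-phase robot travel = 1.3000·0.0800 = 0.1040 m
robot under decel: 1.3000²/(2·1.5000) = 0.5633 m
person approaches 0.6000·(0.0800+0.8667) = 0.5680 m
C+Z_d+Z_r = 0.1200+0.0400+0.0500 = 0.2100 m
S_min ≈ 0.1040+0.5633+0.5680+0.2100  ⇒  S_min = 542/375 m

S_min = 542/375 m = 1.4453 m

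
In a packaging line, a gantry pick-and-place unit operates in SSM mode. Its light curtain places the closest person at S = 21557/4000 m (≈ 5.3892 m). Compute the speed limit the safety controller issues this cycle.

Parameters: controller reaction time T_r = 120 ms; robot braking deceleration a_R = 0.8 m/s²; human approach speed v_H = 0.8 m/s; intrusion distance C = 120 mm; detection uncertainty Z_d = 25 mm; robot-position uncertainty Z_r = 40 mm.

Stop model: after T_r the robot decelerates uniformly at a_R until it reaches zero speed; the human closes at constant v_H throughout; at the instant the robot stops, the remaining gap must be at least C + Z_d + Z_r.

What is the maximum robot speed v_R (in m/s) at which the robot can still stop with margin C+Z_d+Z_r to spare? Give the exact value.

v_R_max = 21/10 m/s = 2.1000 m/s

collect terms ⇒ (5/8)·v_R² + (28/25)·v_R + (-20433/4000) = 0
  disc = (28/25)² − 4·(5/8)·(-20433/4000) = 561001/40000 ; √disc = 749/200
  v_R = (−(28/25) + 749/200) / (2·(5/8)) = 21/10 m/s
check:
T_s = v_R/a_R = (21/10)/(4/5) = 2.6250 s
robot covers v_R·T_r = 2.1000·0.1200 = 0.2520 m before braking
braking distance = 2.1000²/(2·0.8000) = 2.7563 m
person approaches 0.8000·(0.1200+2.6250) = 2.1960 m
margins: 0.1200+0.0250+0.0400 = 0.1850 m
sum ≈ 0.2520+2.7563+2.1960+0.1850 ≈ 5.3892 m = S ✓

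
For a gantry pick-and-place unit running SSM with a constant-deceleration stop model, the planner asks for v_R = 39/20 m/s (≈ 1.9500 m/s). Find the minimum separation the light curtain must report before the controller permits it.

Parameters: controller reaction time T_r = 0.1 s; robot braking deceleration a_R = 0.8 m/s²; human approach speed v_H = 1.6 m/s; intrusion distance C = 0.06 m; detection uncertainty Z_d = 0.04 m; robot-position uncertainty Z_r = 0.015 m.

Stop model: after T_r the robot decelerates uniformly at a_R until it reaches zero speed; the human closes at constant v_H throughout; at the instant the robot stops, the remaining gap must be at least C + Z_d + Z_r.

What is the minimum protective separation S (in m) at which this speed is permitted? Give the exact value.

stop time T_s = (39/20)/(4/5) = 2.4375 s
reaction-phase robot travel = 1.9500·0.1000 = 0.1950 m
robot under decel: 1.9500²/(2·0.8000) = 2.3766 m
person approaches 1.6000·(0.1000+2.4375) = 4.0600 m
margins: 0.0600+0.0400+0.0150 = 0.1150 m
S_min ≈ 0.1950+2.3766+4.0600+0.1150  ⇒  S_min = 21589/3200 m

S_min = 21589/3200 m = 6.7466 m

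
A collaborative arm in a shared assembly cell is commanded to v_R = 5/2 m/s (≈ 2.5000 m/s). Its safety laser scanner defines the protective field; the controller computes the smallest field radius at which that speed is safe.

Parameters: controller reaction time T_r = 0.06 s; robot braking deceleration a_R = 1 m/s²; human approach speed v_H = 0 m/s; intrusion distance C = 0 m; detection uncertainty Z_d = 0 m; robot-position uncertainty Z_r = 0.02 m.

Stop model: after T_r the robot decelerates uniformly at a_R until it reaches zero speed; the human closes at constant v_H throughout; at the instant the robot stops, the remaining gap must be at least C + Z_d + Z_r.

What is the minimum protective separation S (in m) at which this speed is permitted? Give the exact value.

S_min = 659/200 m = 3.2950 m

braking lasts T_s = (5/2)/1 = 2.5000 s
reaction-phase robot travel = 2.5000·0.0600 = 0.1500 m
robot under decel: 2.5000²/(2·1.0000) = 3.1250 m
person approaches 0.0000·(0.0600+2.5000) = 0.0000 m
residual clearance needed = 0.0000+0.0000+0.0200 = 0.0200 m
S_min ≈ 0.1500+3.1250+0.0000+0.0200  ⇒  S_min = 659/200 m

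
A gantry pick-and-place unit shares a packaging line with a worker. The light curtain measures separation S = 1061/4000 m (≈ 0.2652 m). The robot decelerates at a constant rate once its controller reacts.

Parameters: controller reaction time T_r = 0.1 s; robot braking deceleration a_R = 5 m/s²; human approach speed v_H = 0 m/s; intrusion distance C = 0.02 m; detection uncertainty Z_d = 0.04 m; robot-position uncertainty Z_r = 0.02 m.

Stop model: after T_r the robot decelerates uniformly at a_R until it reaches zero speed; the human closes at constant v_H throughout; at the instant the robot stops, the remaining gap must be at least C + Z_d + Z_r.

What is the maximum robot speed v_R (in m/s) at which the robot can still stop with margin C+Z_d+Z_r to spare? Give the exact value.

quadratic (1/10)·v² + (1/10)·v + (-741/4000) = 0
  disc = (1/10)² − 4·(1/10)·(-741/4000) = 841/10000 ; √disc = 29/100
  v_R = (−(1/10) + 29/100) / (2·(1/10)) = 19/20 m/s
check:
T_s = v_R/a_R = (19/20)/5 = 0.1900 s
reaction-phase robot travel = 0.9500·0.1000 = 0.0950 m
braking distance = 0.9500²/(2·5.0000) = 0.0902 m
human over T_r+T_s: 0.0000·(0.1000+0.1900) = 0.0000 m
residual clearance needed = 0.0200+0.0400+0.0200 = 0.0800 m
sum ≈ 0.0950+0.0902+0.0000+0.0800 ≈ 0.2652 m = S ✓

v_R_max = 19/20 m/s = 0.9500 m/s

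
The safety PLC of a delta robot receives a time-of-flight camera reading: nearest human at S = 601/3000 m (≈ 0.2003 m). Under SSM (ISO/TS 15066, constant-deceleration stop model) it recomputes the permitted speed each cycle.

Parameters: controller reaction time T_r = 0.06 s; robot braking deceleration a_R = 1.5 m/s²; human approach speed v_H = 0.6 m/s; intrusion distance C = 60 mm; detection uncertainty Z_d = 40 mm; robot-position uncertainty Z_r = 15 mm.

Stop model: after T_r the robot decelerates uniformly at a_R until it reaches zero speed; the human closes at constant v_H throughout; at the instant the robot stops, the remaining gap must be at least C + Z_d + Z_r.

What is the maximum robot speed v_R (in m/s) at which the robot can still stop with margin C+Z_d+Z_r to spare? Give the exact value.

v_R_max = 1/10 m/s = 0.1000 m/s

at the boundary: (1/3)·v² + (23/50)·v + (-37/750) = 0
  disc = (23/50)² − 4·(1/3)·(-37/750) = 6241/22500 ; √disc = 79/150
  v_R = (−(23/50) + 79/150) / (2·(1/3)) = 1/10 m/s
check:
braking lasts T_s = (1/10)/(3/2) = 0.0667 s
robot in T_r: 0.1000·0.0600 = 0.0060 m
robot under decel: 0.1000²/(2·1.5000) = 0.0033 m
human over T_r+T_s: 0.6000·(0.0600+0.0667) = 0.0760 m
C+Z_d+Z_r = 0.0600+0.0400+0.0150 = 0.1150 m
sum ≈ 0.0060+0.0033+0.0760+0.1150 ≈ 0.2003 m = S ✓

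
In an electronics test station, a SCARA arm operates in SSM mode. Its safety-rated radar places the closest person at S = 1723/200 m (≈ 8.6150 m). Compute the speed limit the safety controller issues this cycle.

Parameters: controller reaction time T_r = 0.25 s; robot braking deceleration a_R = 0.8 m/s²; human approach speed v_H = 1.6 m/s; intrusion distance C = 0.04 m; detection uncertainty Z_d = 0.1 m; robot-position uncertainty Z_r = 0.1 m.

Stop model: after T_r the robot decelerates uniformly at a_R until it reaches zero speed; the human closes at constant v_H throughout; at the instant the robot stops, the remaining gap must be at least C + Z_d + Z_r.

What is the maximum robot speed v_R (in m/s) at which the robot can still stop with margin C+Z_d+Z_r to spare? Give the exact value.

at the boundary: (5/8)·v² + (9/4)·v + (-319/40) = 0
  disc = (9/4)² − 4·(5/8)·(-319/40) = 25 ; √disc = 5
  v_R = (−(9/4) + 5) / (2·(5/8)) = 11/5 m/s
check:
T_s = v_R/a_R = (11/5)/(4/5) = 2.7500 s
robot in T_r: 2.2000·0.2500 = 0.5500 m
robot covers 2.2000·2.7500 − ½·0.8000·2.7500² = 3.0250 m while stopping
person approaches 1.6000·(0.2500+2.7500) = 4.8000 m
residual clearance needed = 0.0400+0.1000+0.1000 = 0.2400 m
sum ≈ 0.5500+3.0250+4.8000+0.2400 ≈ 8.6150 m = S ✓

v_R_max = 11/5 m/s = 2.2000 m/s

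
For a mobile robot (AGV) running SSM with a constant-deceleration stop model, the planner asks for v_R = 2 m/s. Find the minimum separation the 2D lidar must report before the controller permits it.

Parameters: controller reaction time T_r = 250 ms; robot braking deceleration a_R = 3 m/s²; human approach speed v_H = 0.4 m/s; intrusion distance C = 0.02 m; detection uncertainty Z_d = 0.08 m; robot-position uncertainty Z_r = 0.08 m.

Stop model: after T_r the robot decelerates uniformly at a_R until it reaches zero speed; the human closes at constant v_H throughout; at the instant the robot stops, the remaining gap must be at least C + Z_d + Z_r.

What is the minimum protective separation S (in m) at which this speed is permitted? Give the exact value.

stop time T_s = 2/3 = 0.6667 s
robot in T_r: 2.0000·0.2500 = 0.5000 m
robot covers 2.0000·0.6667 − ½·3.0000·0.6667² = 0.6667 m while stopping
human closes 0.4000·0.9167 = 0.3667 m
C+Z_d+Z_r = 0.0200+0.0800+0.0800 = 0.1800 m
S_min ≈ 0.5000+0.6667+0.3667+0.1800  ⇒  S_min = 257/150 m

S_min = 257/150 m = 1.7133 m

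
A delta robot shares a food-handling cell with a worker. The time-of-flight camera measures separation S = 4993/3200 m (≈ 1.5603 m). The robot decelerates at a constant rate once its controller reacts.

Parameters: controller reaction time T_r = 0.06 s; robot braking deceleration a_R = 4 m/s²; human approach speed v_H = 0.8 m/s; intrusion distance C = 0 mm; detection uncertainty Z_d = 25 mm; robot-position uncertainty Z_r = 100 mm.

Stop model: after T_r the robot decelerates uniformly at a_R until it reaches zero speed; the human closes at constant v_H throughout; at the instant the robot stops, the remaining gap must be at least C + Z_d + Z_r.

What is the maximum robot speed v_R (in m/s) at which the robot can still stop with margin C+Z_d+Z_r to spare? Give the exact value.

v_R_max = 49/20 m/s = 2.4500 m/s

quadratic (1/8)·v² + (13/50)·v + (-22197/16000) = 0
  disc = (13/50)² − 4·(1/8)·(-22197/16000) = 121801/160000 ; √disc = 349/400
  v_R = (−(13/50) + 349/400) / (2·(1/8)) = 49/20 m/s
check:
braking lasts T_s = (49/20)/4 = 0.6125 s
robot in T_r: 2.4500·0.0600 = 0.1470 m
braking distance = 2.4500²/(2·4.0000) = 0.7503 m
human over T_r+T_s: 0.8000·(0.0600+0.6125) = 0.5380 m
margins: 0.0000+0.0250+0.1000 = 0.1250 m
sum ≈ 0.1470+0.7503+0.5380+0.1250 ≈ 1.5603 m = S ✓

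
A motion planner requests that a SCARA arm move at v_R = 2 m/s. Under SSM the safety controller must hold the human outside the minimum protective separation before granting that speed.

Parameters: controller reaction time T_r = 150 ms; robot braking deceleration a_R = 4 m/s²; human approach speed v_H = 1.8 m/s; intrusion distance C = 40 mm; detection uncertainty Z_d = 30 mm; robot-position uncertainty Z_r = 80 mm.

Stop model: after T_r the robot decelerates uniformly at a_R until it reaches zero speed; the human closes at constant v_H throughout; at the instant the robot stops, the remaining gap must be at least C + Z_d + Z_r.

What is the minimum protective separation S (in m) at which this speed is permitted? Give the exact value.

S_min = 53/25 m = 2.1200 m

T_s = v_R/a_R = 2/4 = 0.5000 s
reaction-phase robot travel = 2.0000·0.1500 = 0.3000 m
robot covers 2.0000·0.5000 − ½·4.0000·0.5000² = 0.5000 m while stopping
human closes 1.8000·0.6500 = 1.1700 m
margins: 0.0400+0.0300+0.0800 = 0.1500 m
S_min ≈ 0.3000+0.5000+1.1700+0.1500  ⇒  S_min = 53/25 m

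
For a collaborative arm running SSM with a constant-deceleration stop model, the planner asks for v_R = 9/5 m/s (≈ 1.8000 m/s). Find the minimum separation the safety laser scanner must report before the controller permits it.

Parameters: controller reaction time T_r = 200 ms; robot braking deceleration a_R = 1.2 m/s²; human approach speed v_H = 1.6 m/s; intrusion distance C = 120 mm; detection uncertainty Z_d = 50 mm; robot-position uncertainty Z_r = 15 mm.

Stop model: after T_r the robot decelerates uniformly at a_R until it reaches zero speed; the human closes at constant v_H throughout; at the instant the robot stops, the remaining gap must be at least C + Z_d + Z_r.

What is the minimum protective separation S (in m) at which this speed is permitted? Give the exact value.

stop time T_s = (9/5)/(6/5) = 1.5000 s
robot in T_r: 1.8000·0.2000 = 0.3600 m
braking distance = 1.8000²/(2·1.2000) = 1.3500 m
person approaches 1.6000·(0.2000+1.5000) = 2.7200 m
margins: 0.1200+0.0500+0.0150 = 0.1850 m
S_min ≈ 0.3600+1.3500+2.7200+0.1850  ⇒  S_min = 923/200 m

S_min = 923/200 m = 4.6150 m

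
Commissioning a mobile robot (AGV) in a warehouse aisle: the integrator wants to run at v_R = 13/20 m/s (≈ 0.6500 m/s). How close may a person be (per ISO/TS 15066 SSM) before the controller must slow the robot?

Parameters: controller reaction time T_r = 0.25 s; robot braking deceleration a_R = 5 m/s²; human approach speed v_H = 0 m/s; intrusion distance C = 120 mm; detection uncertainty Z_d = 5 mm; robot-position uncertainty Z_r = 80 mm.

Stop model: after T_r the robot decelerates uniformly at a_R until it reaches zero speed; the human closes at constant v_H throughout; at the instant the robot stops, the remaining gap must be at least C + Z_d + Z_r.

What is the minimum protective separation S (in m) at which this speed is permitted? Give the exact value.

S_min = 1639/4000 m = 0.4098 m

T_s = v_R/a_R = (13/20)/5 = 0.1300 s
robot in T_r: 0.6500·0.2500 = 0.1625 m
robot covers 0.6500·0.1300 − ½·5.0000·0.1300² = 0.0423 m while stopping
human closes 0.0000·0.3800 = 0.0000 m
margins: 0.1200+0.0050+0.0800 = 0.2050 m
S_min ≈ 0.1625+0.0423+0.0000+0.2050  ⇒  S_min = 1639/4000 m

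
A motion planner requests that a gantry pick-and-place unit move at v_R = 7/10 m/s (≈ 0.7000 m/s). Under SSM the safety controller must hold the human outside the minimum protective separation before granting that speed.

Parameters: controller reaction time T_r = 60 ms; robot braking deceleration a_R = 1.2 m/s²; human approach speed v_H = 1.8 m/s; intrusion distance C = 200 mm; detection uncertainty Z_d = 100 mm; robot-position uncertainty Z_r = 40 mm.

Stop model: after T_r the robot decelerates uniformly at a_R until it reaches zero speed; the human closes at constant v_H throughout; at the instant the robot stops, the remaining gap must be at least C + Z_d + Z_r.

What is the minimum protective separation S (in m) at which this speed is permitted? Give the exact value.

S_min = 2093/1200 m = 1.7442 m

stop time T_s = (7/10)/(6/5) = 0.5833 s
robot covers v_R·T_r = 0.7000·0.0600 = 0.0420 m before braking
robot covers 0.7000·0.5833 − ½·1.2000·0.5833² = 0.2042 m while stopping
human closes 1.8000·0.6433 = 1.1580 m
margins: 0.2000+0.1000+0.0400 = 0.3400 m
S_min ≈ 0.0420+0.2042+1.1580+0.3400  ⇒  S_min = 2093/1200 m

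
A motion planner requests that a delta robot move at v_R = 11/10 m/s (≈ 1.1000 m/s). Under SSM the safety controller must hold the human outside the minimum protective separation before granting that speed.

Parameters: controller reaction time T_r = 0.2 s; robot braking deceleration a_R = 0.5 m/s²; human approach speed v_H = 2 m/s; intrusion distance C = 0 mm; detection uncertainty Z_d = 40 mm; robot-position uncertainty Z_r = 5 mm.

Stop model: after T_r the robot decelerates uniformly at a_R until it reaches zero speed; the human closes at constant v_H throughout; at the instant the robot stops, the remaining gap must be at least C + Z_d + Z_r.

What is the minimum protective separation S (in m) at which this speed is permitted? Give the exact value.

T_s = v_R/a_R = (11/10)/(1/2) = 2.2000 s
robot in T_r: 1.1000·0.2000 = 0.2200 m
braking distance = 1.1000²/(2·0.5000) = 1.2100 m
human over T_r+T_s: 2.0000·(0.2000+2.2000) = 4.8000 m
residual clearance needed = 0.0000+0.0400+0.0050 = 0.0450 m
S_min ≈ 0.2200+1.2100+4.8000+0.0450  ⇒  S_min = 251/40 m

S_min = 251/40 m = 6.2750 m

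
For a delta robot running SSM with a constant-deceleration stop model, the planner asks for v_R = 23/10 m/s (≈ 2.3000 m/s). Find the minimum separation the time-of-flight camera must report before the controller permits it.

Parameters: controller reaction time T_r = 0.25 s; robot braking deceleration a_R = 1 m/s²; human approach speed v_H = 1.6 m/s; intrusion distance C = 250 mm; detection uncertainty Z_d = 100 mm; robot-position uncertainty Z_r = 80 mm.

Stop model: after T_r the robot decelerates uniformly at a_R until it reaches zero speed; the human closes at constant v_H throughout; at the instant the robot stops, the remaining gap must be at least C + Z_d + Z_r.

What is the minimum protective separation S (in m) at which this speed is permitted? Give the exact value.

S_min = 773/100 m = 7.7300 m

T_s = v_R/a_R = (23/10)/1 = 2.3000 s
robot in T_r: 2.3000·0.2500 = 0.5750 m
braking distance = 2.3000²/(2·1.0000) = 2.6450 m
human closes 1.6000·2.5500 = 4.0800 m
residual clearance needed = 0.2500+0.1000+0.0800 = 0.4300 m
S_min ≈ 0.5750+2.6450+4.0800+0.4300  ⇒  S_min = 773/100 m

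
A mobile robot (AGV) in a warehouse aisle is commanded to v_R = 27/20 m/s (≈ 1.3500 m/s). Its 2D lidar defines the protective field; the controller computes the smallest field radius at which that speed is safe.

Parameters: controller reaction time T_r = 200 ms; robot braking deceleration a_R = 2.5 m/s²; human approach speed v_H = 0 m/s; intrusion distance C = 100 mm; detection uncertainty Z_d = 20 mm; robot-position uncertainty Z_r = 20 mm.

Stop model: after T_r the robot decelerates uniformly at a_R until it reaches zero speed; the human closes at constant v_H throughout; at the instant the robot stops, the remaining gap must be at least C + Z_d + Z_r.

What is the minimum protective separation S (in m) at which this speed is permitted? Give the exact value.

braking lasts T_s = (27/20)/(5/2) = 0.5400 s
robot in T_r: 1.3500·0.2000 = 0.2700 m
robot under decel: 1.3500²/(2·2.5000) = 0.3645 m
person approaches 0.0000·(0.2000+0.5400) = 0.0000 m
margins: 0.1000+0.0200+0.0200 = 0.1400 m
S_min ≈ 0.2700+0.3645+0.0000+0.1400  ⇒  S_min = 1549/2000 m

S_min = 1549/2000 m = 0.7745 m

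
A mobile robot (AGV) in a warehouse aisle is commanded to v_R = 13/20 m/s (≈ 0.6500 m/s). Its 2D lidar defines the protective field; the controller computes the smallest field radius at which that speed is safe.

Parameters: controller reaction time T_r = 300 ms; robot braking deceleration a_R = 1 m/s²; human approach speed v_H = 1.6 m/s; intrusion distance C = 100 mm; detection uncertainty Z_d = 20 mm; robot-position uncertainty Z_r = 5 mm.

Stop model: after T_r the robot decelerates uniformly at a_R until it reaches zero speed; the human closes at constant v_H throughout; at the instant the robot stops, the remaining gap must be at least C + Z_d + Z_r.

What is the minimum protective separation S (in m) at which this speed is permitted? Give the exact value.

S_min = 1641/800 m = 2.0513 m

T_s = v_R/a_R = (13/20)/1 = 0.6500 s
reaction-phase robot travel = 0.6500·0.3000 = 0.1950 m
robot covers 0.6500·0.6500 − ½·1.0000·0.6500² = 0.2112 m while stopping
human closes 1.6000·0.9500 = 1.5200 m
margins: 0.1000+0.0200+0.0050 = 0.1250 m
S_min ≈ 0.1950+0.2112+1.5200+0.1250  ⇒  S_min = 1641/800 m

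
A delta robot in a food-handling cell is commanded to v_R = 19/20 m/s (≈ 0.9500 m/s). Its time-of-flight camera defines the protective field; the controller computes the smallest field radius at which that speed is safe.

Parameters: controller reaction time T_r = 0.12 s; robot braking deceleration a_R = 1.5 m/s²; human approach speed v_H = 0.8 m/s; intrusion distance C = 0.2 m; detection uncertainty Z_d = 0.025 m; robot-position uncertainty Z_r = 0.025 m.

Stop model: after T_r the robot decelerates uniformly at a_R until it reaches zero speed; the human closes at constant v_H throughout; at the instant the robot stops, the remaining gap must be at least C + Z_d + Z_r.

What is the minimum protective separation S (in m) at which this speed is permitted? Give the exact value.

braking lasts T_s = (19/20)/(3/2) = 0.6333 s
robot covers v_R·T_r = 0.9500·0.1200 = 0.1140 m before braking
braking distance = 0.9500²/(2·1.5000) = 0.3008 m
human closes 0.8000·0.7533 = 0.6027 m
C+Z_d+Z_r = 0.2000+0.0250+0.0250 = 0.2500 m
S_min ≈ 0.1140+0.3008+0.6027+0.2500  ⇒  S_min = 507/400 m

S_min = 507/400 m = 1.2675 m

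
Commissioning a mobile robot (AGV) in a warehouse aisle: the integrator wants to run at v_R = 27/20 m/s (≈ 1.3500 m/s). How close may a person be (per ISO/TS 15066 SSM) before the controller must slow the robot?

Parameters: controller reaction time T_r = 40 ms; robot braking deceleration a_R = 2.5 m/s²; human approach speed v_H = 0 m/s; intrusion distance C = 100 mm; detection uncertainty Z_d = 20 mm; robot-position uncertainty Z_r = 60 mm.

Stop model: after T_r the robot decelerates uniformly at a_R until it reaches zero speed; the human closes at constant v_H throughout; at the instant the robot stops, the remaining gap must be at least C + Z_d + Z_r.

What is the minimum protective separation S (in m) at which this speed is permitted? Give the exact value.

T_s = v_R/a_R = (27/20)/(5/2) = 0.5400 s
reaction-phase robot travel = 1.3500·0.0400 = 0.0540 m
robot under decel: 1.3500²/(2·2.5000) = 0.3645 m
person approaches 0.0000·(0.0400+0.5400) = 0.0000 m
margins: 0.1000+0.0200+0.0600 = 0.1800 m
S_min ≈ 0.0540+0.3645+0.0000+0.1800  ⇒  S_min = 1197/2000 m

S_min = 1197/2000 m = 0.5985 m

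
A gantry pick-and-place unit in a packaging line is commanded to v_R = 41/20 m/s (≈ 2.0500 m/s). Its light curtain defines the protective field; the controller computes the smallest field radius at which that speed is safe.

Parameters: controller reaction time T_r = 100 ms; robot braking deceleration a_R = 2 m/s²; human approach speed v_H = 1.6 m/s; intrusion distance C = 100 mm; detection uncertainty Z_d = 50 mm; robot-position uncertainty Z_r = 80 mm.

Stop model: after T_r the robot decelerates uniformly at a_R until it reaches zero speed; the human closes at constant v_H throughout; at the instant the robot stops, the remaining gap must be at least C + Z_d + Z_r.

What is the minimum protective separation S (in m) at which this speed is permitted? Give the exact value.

S_min = 5257/1600 m = 3.2856 m

stop time T_s = (41/20)/2 = 1.0250 s
robot in T_r: 2.0500·0.1000 = 0.2050 m
robot under decel: 2.0500²/(2·2.0000) = 1.0506 m
human closes 1.6000·1.1250 = 1.8000 m
margins: 0.1000+0.0500+0.0800 = 0.2300 m
S_min ≈ 0.2050+1.0506+1.8000+0.2300  ⇒  S_min = 5257/1600 m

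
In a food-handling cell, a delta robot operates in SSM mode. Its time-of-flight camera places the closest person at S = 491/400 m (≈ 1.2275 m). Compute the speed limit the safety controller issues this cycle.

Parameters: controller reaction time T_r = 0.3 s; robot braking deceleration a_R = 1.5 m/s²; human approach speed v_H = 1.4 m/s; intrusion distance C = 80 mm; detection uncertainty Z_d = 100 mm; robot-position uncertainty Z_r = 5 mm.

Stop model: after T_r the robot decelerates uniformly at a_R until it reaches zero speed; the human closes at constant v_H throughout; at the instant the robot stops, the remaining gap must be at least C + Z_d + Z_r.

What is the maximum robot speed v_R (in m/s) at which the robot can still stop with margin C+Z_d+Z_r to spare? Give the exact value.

collect terms ⇒ (1/3)·v_R² + (37/30)·v_R + (-249/400) = 0
  disc = (37/30)² − 4·(1/3)·(-249/400) = 529/225 ; √disc = 23/15
  v_R = (−(37/30) + 23/15) / (2·(1/3)) = 9/20 m/s
check:
braking lasts T_s = (9/20)/(3/2) = 0.3000 s
robot in T_r: 0.4500·0.3000 = 0.1350 m
robot under decel: 0.4500²/(2·1.5000) = 0.0675 m
human closes 1.4000·0.6000 = 0.8400 m
margins: 0.0800+0.1000+0.0050 = 0.1850 m
sum ≈ 0.1350+0.0675+0.8400+0.1850 ≈ 1.2275 m = S ✓

v_R_max = 9/20 m/s = 0.4500 m/s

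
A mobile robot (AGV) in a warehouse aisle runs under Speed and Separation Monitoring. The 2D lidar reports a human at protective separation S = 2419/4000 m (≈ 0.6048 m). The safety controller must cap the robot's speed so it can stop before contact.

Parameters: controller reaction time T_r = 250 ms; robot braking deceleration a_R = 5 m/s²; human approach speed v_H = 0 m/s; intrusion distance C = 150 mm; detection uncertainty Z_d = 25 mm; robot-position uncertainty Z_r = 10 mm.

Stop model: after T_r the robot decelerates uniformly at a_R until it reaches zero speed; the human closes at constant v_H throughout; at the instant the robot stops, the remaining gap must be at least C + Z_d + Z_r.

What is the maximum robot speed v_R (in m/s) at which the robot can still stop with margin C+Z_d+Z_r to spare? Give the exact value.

at the boundary: (1/10)·v² + (1/4)·v + (-1679/4000) = 0
  disc = (1/4)² − 4·(1/10)·(-1679/4000) = 144/625 ; √disc = 12/25
  v_R = (−(1/4) + 12/25) / (2·(1/10)) = 23/20 m/s
check:
T_s = v_R/a_R = (23/20)/5 = 0.2300 s
robot in T_r: 1.1500·0.2500 = 0.2875 m
braking distance = 1.1500²/(2·5.0000) = 0.1323 m
person approaches 0.0000·(0.2500+0.2300) = 0.0000 m
C+Z_d+Z_r = 0.1500+0.0250+0.0100 = 0.1850 m
sum ≈ 0.2875+0.1323+0.0000+0.1850 ≈ 0.6048 m = S ✓

v_R_max = 23/20 m/s = 1.1500 m/s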